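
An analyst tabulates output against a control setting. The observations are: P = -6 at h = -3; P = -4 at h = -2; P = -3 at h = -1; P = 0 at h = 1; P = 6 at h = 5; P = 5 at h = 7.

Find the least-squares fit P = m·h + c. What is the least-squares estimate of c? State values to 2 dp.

c = -1.72

With design matrix X, XᵀX = [[89, 7]; [7, 6]] and XᵀP = [94, -2]ᵀ.
Eliminating c: 6·(row 1) − 7·(row 2) gives 485·m = 6·94 − 7·(-2) = 578, so m = 578/485.
Then c = ((-2) − 7·(578/485))/6 = -836/485.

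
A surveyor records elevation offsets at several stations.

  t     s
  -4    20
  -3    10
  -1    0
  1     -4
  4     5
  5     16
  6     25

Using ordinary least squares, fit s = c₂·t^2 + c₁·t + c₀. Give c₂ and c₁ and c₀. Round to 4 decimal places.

c₂ = 1.0639, c₁ = -1.6224, c₀ = -3.6665

The normal system MᵀM·[c₂, c₁, c₀]ᵀ = Mᵀs is [[2516, 314, 104]; [314, 104, 8]; [104, 8, 7]]·[c₂, c₁, c₀]ᵀ = [1786, 136, 72]ᵀ.
Row-reducing yields c₂ = 33520/31507, c₁ = -51117/31507, c₀ = -115520/31507.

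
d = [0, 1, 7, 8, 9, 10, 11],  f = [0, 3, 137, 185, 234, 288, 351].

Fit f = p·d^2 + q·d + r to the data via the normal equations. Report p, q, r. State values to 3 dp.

Forming AᵀA = [[37700, 3916, 416]; [3916, 416, 46]; [416, 46, 7]] and Aᵀf = [108781, 11289, 1198]ᵀ gives AᵀA·[p, q, r]ᵀ = Aᵀf.
Inverting the 3×3 Gram matrix, [p, q, r]ᵀ = [205469/68208, -87019/68208, 5737/11368]ᵀ.

p = 3.012, q = -1.276, r = 0.505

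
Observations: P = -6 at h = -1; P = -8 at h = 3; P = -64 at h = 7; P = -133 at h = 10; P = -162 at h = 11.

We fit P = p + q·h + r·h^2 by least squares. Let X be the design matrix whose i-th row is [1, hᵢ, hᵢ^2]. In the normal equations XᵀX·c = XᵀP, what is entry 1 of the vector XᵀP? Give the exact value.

Entry 1 ↔ basis 1, so (XᵀP)_{1} = Σᵢ Pᵢ = (1)·(-6) + (1)·(-8) + (1)·(-64) + (1)·(-133) + (1)·(-162) = -373.

-373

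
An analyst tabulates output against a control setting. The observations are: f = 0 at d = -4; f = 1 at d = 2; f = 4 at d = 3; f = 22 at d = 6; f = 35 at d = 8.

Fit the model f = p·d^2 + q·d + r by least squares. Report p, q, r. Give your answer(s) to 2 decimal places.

p = 0.46, q = 1.14, r = -2.94

With design matrix X, XᵀX = [[5745, 699, 129]; [699, 129, 15]; [129, 15, 5]] and Xᵀf = [3072, 426, 62]ᵀ.
Solving the 3×3 system (Gaussian elimination) gives p = 3389/7338, q = 4189/3669, r = -7193/2446.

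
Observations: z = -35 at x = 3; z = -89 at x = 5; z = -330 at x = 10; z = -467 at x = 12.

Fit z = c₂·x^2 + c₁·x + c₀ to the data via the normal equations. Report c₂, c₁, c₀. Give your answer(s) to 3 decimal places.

Entries of AᵀA: Σx^2·x^2 = 31442, Σx^2·x = 2880, Σx^2 = 278, Σx·x = 278, Σx = 30, Σ1 = 4.
And Σx^2·z = -102788, Σx·z = -9454, Σz = -921.
So AᵀA·[c₂, c₁, c₀]ᵀ = Aᵀz: [[31442, 2880, 278]; [2880, 278, 30]; [278, 30, 4]]·[c₂, c₁, c₀]ᵀ = [-102788, -9454, -921]ᵀ.
Solving the 3×3 system (Gaussian elimination) gives c₂ = -83/28, c₁ = -5317/1484, c₀ = 3917/1484.

c₂ = -2.964, c₁ = -3.583, c₀ = 2.639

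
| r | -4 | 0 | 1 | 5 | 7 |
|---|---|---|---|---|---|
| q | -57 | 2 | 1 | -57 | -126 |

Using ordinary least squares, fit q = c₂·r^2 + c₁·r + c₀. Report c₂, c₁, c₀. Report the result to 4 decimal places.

With design matrix X, XᵀX = [[3283, 405, 91]; [405, 91, 9]; [91, 9, 5]] and Xᵀq = [-8510, -938, -237]ᵀ.
Row-reducing yields c₂ = -238195/79384, c₁ = 225343/79384, c₀ = 83365/39692.

c₂ = -3.0005, c₁ = 2.8386, c₀ = 2.1003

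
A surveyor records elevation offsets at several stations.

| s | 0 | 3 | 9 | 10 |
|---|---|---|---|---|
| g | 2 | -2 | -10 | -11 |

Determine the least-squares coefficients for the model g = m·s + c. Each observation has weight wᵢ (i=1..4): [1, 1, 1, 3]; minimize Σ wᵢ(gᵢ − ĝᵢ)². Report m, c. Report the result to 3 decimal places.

Forming XᵀWX = [[390, 42]; [42, 6]] and XᵀWg = [-426, -43]ᵀ gives XᵀWX·[m, c]ᵀ = XᵀWg.
Δ = 390·6 − 42² = 576.
m = ((-426)·6 − 42·(-43))/576 = -125/96; c = (390·(-43) − 42·(-426))/576 = 187/96.

m = -1.302, c = 1.948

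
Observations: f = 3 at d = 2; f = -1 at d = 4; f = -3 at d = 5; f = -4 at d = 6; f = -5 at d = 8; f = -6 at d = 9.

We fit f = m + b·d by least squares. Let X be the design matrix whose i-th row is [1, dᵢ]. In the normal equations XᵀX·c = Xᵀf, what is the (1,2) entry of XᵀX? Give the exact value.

34

Row 1 ↔ basis 1, column 2 ↔ basis d, so (XᵀX)_{1,2} = Σᵢ d = (1)·(2) + (1)·(4) + (1)·(5) + (1)·(6) + (1)·(8) + (1)·(9) = 34.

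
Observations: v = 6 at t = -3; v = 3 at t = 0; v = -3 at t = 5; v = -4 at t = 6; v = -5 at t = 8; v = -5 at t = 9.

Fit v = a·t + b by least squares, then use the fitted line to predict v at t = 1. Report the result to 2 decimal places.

Compute the Gram sums: Σt·t = 215, Σt = 25, Σ1 = 6.
For Xᵀv: Σt·v = -142, Σv = -8.
So XᵀX·[a, b]ᵀ = Xᵀv: [[215, 25]; [25, 6]]·[a, b]ᵀ = [-142, -8]ᵀ.
Eliminating b: 6·(row 1) − 25·(row 2) gives 665·a = 6·(-142) − 25·(-8) = -652, so a = -652/665.
Then b = ((-8) − 25·(-652/665))/6 = 366/133.
At t = 1: v̂ = (-652/665)·(1) + (366/133)·(1) = 62/35.

v̂ = 1.77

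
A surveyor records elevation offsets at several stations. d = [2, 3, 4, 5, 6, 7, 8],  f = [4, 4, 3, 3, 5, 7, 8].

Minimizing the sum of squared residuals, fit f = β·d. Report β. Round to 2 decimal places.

β = 0.94

Compute the Gram sums: Σd·d = 203.
Moment sums: Σd·f = 190.
Normal equations: [[203]]·[β]ᵀ = [190]ᵀ.
β = 190/203 = 0.935961.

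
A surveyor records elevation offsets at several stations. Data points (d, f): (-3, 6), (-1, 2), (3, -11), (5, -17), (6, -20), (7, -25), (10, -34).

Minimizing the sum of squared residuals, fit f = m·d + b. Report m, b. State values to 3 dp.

m = -3.133, b = -2.059

MᵀM·[m, b]ᵀ = Mᵀf reads: 229·m + 27·b = -773;  27·m + 7·b = -99.
det = 229·7 − 27² = 874.
m = ((-773)·7 − 27·(-99))/874 = -1369/437; b = (229·(-99) − 27·(-773))/874 = -900/437.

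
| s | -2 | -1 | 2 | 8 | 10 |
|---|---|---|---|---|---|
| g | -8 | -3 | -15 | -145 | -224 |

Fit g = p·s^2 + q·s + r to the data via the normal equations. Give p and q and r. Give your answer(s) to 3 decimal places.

p = -2.053, q = -1.503, r = -2.843

Normal-equation sums: Σs^2·s^2 = 14129, Σs^2·s = 1511, Σs^2 = 173, Σs·s = 173, Σs = 17, Σ1 = 5.
Right-hand side: Σs^2·g = -31775, Σs·g = -3411, Σg = -395.
Normal equations: [[14129, 1511, 173]; [1511, 173, 17]; [173, 17, 5]]·[p, q, r]ᵀ = [-31775, -3411, -395]ᵀ.
Inverting the 3×3 Gram matrix, [p, q, r]ᵀ = [-74038/36057, -18066/12019, -145/51]ᵀ.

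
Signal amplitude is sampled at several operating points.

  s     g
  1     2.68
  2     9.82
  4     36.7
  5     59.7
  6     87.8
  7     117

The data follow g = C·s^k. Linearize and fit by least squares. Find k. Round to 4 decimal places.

Taking logs, ln g = k·ln s + ln C, so regress ln g on ln s.
XᵀX = [[11.9895, 7.4265]; [7.4265, 6]], rhs = [30.4445, 20.1996]ᵀ  (here Σln s = 7.4265, Σ(ln s)² = 11.9895, Σln g = 20.1996, Σln s·ln g = 30.4445).
Slope k = (n·Σln s·ln g − Σln s·Σln g)/(n·Σ(ln s)² − (Σln s)²) = (6·30.4445 − 7.4265·20.1996)/16.7835 = 1.94558; ln C = (Σln g − k·Σln s)/n = 0.95844.

k = 1.9456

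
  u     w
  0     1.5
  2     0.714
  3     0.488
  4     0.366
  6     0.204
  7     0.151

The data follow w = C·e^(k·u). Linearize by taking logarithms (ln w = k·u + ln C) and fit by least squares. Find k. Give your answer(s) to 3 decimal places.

k = -0.324

Taking logs, ln w = k·u + ln C, so regress ln w on u.
Σu = 22.0000, Σ(u)² = 114.0000, Σln w = -5.1341, Σu·ln w = -29.6177.
Equations: 114.0000·k + 22.0000·ln C = -29.6177;  22.0000·k + 6·ln C = -5.1341.
Solving (det = 200.0000): k = -0.32378, ln C = 0.33152.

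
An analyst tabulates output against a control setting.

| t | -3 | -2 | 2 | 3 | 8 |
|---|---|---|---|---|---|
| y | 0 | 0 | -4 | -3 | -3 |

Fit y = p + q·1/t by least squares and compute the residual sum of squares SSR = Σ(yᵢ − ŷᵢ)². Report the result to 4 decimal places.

The normal equations are: 5·p + (1/8)·q = -10;  (1/8)·p + (425/576)·q = -27/8.
det = 5·(425/576) − (1/8)² = 529/144.
p = ((-10)·(425/576) − (1/8)·(-27/8))/(529/144) = -4007/2116; q = (5·(-27/8) − (1/8)·(-10))/(529/144) = -2250/529.
Residuals: 1007/2116, -493/2116, 43/2116, 659/2116, -304/529; SSR = 1499/2116.

SSR = 0.7084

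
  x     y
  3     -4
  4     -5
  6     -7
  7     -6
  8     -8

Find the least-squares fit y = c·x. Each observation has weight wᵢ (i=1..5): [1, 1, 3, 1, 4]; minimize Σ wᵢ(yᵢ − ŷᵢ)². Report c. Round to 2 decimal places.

c = -1.04

Entries of MᵀWM: Σwᵢ·x·x = 438.
And Σwᵢ·x·y = -456.
So MᵀWM·[c]ᵀ = MᵀWy: [[438]]·[c]ᵀ = [-456]ᵀ.
c = (-456)/438 = -1.0411.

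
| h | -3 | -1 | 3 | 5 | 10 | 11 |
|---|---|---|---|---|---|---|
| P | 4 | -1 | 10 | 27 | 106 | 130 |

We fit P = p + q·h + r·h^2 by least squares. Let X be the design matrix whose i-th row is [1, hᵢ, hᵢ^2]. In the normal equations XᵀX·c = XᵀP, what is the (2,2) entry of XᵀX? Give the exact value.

Row 2 ↔ basis h, column 2 ↔ basis h, so (XᵀX)_{2,2} = Σᵢ (h)·(h) = (-3)·(-3) + (-1)·(-1) + (3)·(3) + (5)·(5) + (10)·(10) + (11)·(11) = 265.

265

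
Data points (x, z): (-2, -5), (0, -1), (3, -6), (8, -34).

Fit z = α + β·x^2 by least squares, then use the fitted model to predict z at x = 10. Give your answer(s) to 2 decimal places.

MᵀM·[α, β]ᵀ = Mᵀz reads: 4·α + 77·β = -46;  77·α + 4193·β = -2250.
(Σ1 = 4, Σx^2 = 77, Σx^2·x^2 = 4193, Σz = -46, Σx^2·z = -2250.)
Eliminating β: 4193·(row 1) − 77·(row 2) gives 10843·α = 4193·(-46) − 77·(-2250) = -19628, so α = -2804/1549.
Then β = ((-2250) − 77·(-2804/1549))/4193 = -5458/10843.
At x = 10: ẑ = (-2804/1549)·(1) + (-5458/10843)·(100) = -565428/10843.

ẑ = -52.15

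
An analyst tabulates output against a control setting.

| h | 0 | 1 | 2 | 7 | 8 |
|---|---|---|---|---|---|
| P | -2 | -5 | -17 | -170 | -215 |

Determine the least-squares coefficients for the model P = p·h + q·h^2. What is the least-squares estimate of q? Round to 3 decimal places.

The normal equations are: 118·p + 864·q = -2949;  864·p + 6514·q = -22163.
Eliminating q: 6514·(row 1) − 864·(row 2) gives 22156·p = 6514·(-2949) − 864·(-22163) = -60954, so p = -30477/11078.
Then q = ((-22163) − 864·(-30477/11078))/6514 = -33649/11078.

q = -3.037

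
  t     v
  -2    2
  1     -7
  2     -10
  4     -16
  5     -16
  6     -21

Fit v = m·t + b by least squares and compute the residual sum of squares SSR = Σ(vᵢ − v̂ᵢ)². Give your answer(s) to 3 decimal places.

SSR = 4.869

Entries of XᵀX: Σt·t = 86, Σt = 16, Σ1 = 6.
Moment sums: Σt·v = -301, Σv = -68.
Normal equations: [[86, 16]; [16, 6]]·[m, b]ᵀ = [-301, -68]ᵀ.
Δ = 86·6 − 16² = 260.
m = ((-301)·6 − 16·(-68))/260 = -359/130; b = (86·(-68) − 16·(-301))/260 = -258/65.
Residuals: 29/65, -7/26, -33/65, -64/65, 231/130, -6/13; SSR = 633/130.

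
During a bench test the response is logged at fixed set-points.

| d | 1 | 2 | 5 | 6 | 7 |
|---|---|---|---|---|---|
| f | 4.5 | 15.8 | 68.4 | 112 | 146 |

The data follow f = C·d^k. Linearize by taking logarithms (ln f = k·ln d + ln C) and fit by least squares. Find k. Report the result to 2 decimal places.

Taking logs, ln f = k·ln d + ln C, so regress ln f on ln d.
Σln d = 6.0403, Σ(ln d)² = 10.0677, Σln f = 18.1916, Σln d·ln f = 26.8656.
Normal system: [[10.0677, 6.0403]; [6.0403, 5]]·[k, ln C]ᵀ = [26.8656, 18.1916]ᵀ.
Slope k = (n·Σln d·ln f − Σln d·Σln f)/(n·Σ(ln d)² − (Σln d)²) = (5·26.8656 − 6.0403·18.1916)/13.8539 = 1.76459; ln C = (Σln f − k·Σln d)/n = 1.50659.

k = 1.76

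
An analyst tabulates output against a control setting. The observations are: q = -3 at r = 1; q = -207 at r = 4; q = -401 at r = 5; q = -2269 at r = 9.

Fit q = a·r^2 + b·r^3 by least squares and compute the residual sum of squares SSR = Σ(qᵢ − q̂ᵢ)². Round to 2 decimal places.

SSR = 2.86

Sums needed: Σr^2·r^2 = 7443, Σr^2·r^3 = 63199, Σr^3·r^3 = 551163.
Moment sums: Σr^2·q = -197129, Σr^3·q = -1717477.
Normal equations: [[7443, 63199]; [63199, 551163]]·[a, b]ᵀ = [-197129, -1717477]ᵀ.
Eliminating b: 551163·(row 1) − 63199·(row 2) gives 108192608·a = 551163·(-197129) − 63199·(-1717477) = -107382104, so a = -13422763/13524076.
Then b = ((-1717477) − 63199·(-13422763/13524076))/551163 = -40603205/13524076.
Residuals: 3363435/3381019, 3471399/3381019, -3046194/3381019, 212951/3381019; SSR = 9668077/3381019.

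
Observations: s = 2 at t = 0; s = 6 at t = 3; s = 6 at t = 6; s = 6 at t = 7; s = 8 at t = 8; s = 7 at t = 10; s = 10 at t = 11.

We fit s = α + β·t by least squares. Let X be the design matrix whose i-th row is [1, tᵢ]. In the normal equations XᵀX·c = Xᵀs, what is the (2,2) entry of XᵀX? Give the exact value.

379

Row 2 ↔ basis t, column 2 ↔ basis t, so (XᵀX)_{2,2} = Σᵢ (t)·(t) = (0)·(0) + (3)·(3) + (6)·(6) + (7)·(7) + (8)·(8) + (10)·(10) + (11)·(11) = 379.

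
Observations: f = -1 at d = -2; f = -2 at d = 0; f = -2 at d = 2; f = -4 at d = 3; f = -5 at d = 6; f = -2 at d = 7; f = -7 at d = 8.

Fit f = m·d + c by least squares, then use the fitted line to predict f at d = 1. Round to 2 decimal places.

Setting ∂/∂m … = 0 gives: 166·m + 24·c = -114;  24·m + 7·c = -23.
Eliminating c: 7·(row 1) − 24·(row 2) gives 586·m = 7·(-114) − 24·(-23) = -246, so m = -123/293.
Then c = ((-23) − 24·(-123/293))/7 = -541/293.
At d = 1: f̂ = (-123/293)·(1) + (-541/293)·(1) = -664/293.

f̂ = -2.27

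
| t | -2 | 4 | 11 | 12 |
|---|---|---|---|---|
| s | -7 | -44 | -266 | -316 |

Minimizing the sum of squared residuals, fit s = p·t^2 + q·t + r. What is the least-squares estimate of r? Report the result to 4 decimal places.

The normal equations are: 35649·p + 3115·q + 285·r = -78422;  3115·p + 285·q + 25·r = -6880;  285·p + 25·q + 4·r = -633.
(Σt^2·t^2 = 35649, Σt^2·t = 3115, Σt^2 = 285, Σt·t = 285, Σt = 25, Σ1 = 4, Σt^2·s = -78422, Σt·s = -6880, Σs = -633.)
Inverting the 3×3 Gram matrix, [p, q, r]ᵀ = [-11157/5614, -11909/5614, -9524/2807]ᵀ.

r = -3.3929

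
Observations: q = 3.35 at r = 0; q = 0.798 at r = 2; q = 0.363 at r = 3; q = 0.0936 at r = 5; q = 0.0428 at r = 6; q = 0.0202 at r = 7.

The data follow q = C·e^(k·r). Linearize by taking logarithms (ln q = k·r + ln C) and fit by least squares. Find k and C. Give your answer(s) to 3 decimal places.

k = -0.727, C = 3.359

Taking logs, ln q = k·r + ln C, so regress ln q on r.
Sums: Σr = 23.0000, Σ(r)² = 123.0000, Σln q = -9.4521, Σr·ln q = -61.5568.
Normal system: [[123.0000, 23.0000]; [23.0000, 6]]·[k, ln C]ᵀ = [-61.5568, -9.4521]ᵀ.
Solving (det = 209.0000): k = -0.72700, ln C = 1.21150, so C = exp(1.21150) = 3.35852.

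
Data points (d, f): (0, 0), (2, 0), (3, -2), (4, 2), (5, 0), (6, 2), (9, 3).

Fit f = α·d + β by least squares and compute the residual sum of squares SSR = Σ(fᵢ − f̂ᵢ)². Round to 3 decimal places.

SSR = 9.337

Normal-equation sums: Σd·d = 171, Σd = 29, Σ1 = 7.
For Xᵀf: Σd·f = 41, Σf = 5.
So XᵀX·[α, β]ᵀ = Xᵀf: [[171, 29]; [29, 7]]·[α, β]ᵀ = [41, 5]ᵀ.
Eliminating β: 7·(row 1) − 29·(row 2) gives 356·α = 7·41 − 29·5 = 142, so α = 71/178.
Then β = (5 − 29·(71/178))/7 = -167/178.
Residuals: 167/178, 25/178, -201/89, 239/178, -94/89, 97/178, 31/89; SSR = 831/89.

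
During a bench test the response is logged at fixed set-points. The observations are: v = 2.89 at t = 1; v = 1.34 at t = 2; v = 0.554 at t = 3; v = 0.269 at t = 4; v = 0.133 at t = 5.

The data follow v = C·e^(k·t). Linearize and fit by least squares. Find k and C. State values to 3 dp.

Let Y = ln v. Fitting Y = k·t + ln C by least squares:
Σt = 15.0000, Σ(t)² = 55.0000, Σln v = -2.5671, Σt·ln v = -15.4644.
Normal system: [[55.0000, 15.0000]; [15.0000, 5]]·[k, ln C]ᵀ = [-15.4644, -2.5671]ᵀ.
Δ = 55.0000·5 − (15.0000)² = 50.0000; k = (-15.4644·5 − 15.0000·-2.5671)/50.0000 = -0.77630, ln C = (55.0000·-2.5671 − 15.0000·-15.4644)/50.0000 = 1.81549, so C = exp(1.81549) = 6.14408.

k = -0.776, C = 6.144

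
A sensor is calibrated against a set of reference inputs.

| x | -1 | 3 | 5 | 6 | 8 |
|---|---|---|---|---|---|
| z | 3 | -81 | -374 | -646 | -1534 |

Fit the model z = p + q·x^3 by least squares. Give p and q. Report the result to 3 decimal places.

Entries of AᵀA: Σ1 = 5, Σx^3 = 879, Σx^3·x^3 = 325155.
For Aᵀz: Σz = -2632, Σx^3·z = -973884.
Normal equations: [[5, 879]; [879, 325155]]·[p, q]ᵀ = [-2632, -973884]ᵀ.
Δ = 5·325155 − 879² = 853134.
p = ((-2632)·325155 − 879·(-973884))/853134 = 39346/142189; q = (5·(-973884) − 879·(-2632))/853134 = -425982/142189.

p = 0.277, q = -2.996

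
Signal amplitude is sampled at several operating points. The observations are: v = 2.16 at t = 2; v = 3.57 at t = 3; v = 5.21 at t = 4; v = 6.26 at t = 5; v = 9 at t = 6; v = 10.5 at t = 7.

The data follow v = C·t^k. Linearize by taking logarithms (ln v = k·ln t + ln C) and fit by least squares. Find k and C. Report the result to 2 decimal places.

With ln vᵢ as the transformed response and ln tᵢ as the regressor:
XᵀX = [[13.1965, 8.5252]; [8.5252, 6]], rhs = [15.6845, 10.0760]ᵀ  (here Σln t = 8.5252, Σ(ln t)² = 13.1965, Σln v = 10.0760, Σln t·ln v = 15.6845).
Solving (det = 6.5005): k = 1.26256, ln C = -0.11458, so C = exp(-0.11458) = 0.89174.

k = 1.26, C = 0.89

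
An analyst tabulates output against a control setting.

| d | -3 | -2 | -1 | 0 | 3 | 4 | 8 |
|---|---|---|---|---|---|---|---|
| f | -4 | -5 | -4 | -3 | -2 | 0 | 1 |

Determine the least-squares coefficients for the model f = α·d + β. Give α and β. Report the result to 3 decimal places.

α = 0.545, β = -3.130

Compute the Gram sums: Σd·d = 103, Σd = 9, Σ1 = 7.
Moment sums: Σd·f = 28, Σf = -17.
So MᵀM·[α, β]ᵀ = Mᵀf: [[103, 9]; [9, 7]]·[α, β]ᵀ = [28, -17]ᵀ.
det = 103·7 − 9² = 640.
α = (28·7 − 9·(-17))/640 = 349/640; β = (103·(-17) − 9·28)/640 = -2003/640.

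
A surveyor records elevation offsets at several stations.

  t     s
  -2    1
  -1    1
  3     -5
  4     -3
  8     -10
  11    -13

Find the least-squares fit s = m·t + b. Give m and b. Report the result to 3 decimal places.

m = -1.118, b = -0.547

With design matrix M, MᵀM = [[215, 23]; [23, 6]] and Mᵀs = [-253, -29]ᵀ.
Eliminating b: 6·(row 1) − 23·(row 2) gives 761·m = 6·(-253) − 23·(-29) = -851, so m = -851/761.
Then b = ((-29) − 23·(-851/761))/6 = -416/761.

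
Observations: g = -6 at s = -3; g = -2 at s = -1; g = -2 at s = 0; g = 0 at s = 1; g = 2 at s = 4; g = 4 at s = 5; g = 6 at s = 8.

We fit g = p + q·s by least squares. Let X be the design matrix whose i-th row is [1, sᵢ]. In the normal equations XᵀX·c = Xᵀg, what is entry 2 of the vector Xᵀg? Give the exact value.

96

Entry 2 ↔ basis s, so (Xᵀg)_{2} = Σᵢ (s)·gᵢ = (-3)·(-6) + (-1)·(-2) + (0)·(-2) + (1)·(0) + (4)·(2) + (5)·(4) + (8)·(6) = 96.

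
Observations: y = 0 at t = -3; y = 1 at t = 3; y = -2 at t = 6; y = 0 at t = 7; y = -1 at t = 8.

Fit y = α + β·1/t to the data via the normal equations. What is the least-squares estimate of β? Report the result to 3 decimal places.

From the data, Σ1 = 5, Σ1/t = 73/168, Σ1/t·1/t = 897/3136.
Moment sums: Σy = -2, Σ1/t·y = -1/8.
MᵀM·[α, β]ᵀ = Mᵀy becomes [[5, 73/168]; [73/168, 897/3136]]·[α, β]ᵀ = [-2, -1/8]ᵀ.
Δ = 5·(897/3136) − (73/168)² = 8759/7056.
α = ((-2)·(897/3136) − (73/168)·(-1/8))/(8759/7056) = -14613/35036; β = (5·(-1/8) − (73/168)·(-2))/(8759/7056) = 1722/8759.

β = 0.197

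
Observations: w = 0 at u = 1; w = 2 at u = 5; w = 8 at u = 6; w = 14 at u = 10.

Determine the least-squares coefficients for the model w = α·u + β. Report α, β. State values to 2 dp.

α = 1.61, β = -2.85

The normal equations are: 162·α + 22·β = 198;  22·α + 4·β = 24.
Δ = 162·4 − 22² = 164.
α = (198·4 − 22·24)/164 = 66/41; β = (162·24 − 22·198)/164 = -117/41.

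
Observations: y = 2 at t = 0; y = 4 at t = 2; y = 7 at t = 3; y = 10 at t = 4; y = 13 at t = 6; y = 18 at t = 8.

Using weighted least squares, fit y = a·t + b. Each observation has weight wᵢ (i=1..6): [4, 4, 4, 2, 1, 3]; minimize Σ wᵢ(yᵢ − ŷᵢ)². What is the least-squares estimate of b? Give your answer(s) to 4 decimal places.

Entries of AᵀWA: Σwᵢ·t·t = 312, Σwᵢ·t = 58, Σwᵢ·1 = 18.
And Σwᵢ·t·y = 706, Σwᵢ·y = 139.
det = 312·18 − 58² = 2252.
a = (706·18 − 58·139)/2252 = 2323/1126; b = (312·139 − 58·706)/2252 = 605/563.

b = 1.0746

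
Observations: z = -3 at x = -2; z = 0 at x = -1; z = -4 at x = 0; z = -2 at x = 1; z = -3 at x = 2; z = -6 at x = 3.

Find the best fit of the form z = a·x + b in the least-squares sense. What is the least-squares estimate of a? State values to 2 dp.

Sums needed: Σx·x = 19, Σx = 3, Σ1 = 6.
For Mᵀz: Σx·z = -20, Σz = -18.
Normal equations: [[19, 3]; [3, 6]]·[a, b]ᵀ = [-20, -18]ᵀ.
det = 19·6 − 3² = 105.
a = ((-20)·6 − 3·(-18))/105 = -22/35; b = (19·(-18) − 3·(-20))/105 = -94/35.

a = -0.63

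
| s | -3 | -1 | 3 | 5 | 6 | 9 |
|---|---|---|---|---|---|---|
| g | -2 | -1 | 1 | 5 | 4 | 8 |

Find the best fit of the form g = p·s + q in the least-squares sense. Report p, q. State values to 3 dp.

p = 0.828, q = -0.122

Forming AᵀA = [[161, 19]; [19, 6]] and Aᵀg = [131, 15]ᵀ gives AᵀA·[p, q]ᵀ = Aᵀg.
Determinant 161·6 − 19² = 605.
p = (131·6 − 19·15)/605 = 501/605; q = (161·15 − 19·131)/605 = -74/605.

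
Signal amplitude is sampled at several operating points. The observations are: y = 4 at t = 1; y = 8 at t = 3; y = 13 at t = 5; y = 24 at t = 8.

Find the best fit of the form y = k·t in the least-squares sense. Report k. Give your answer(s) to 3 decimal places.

k = 2.879

The normal equations are: 99·k = 285.
Hence k = 285 / 99 ≈ 2.87879.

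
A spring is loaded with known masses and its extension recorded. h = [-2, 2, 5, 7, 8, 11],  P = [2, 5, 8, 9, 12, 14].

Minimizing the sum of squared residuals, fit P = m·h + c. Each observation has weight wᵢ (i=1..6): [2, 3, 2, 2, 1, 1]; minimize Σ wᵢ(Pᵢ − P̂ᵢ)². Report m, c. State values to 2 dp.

Forming AᵀWA = [[353, 45]; [45, 11]] and AᵀWP = [478, 79]ᵀ gives AᵀWA·[m, c]ᵀ = AᵀWP.
Eliminating c: 11·(row 1) − 45·(row 2) gives 1858·m = 11·478 − 45·79 = 1703, so m = 1703/1858.
Then c = (79 − 45·(1703/1858))/11 = 6377/1858.

m = 0.92, c = 3.43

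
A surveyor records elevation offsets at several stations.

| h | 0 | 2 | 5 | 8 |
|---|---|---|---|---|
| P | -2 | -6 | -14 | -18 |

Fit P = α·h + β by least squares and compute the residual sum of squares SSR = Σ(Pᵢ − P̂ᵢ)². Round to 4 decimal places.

The normal equations are: 93·α + 15·β = -226;  15·α + 4·β = -40.
(Σh·h = 93, Σh = 15, Σ1 = 4, Σh·P = -226, ΣP = -40.)
det = 93·4 − 15² = 147.
α = ((-226)·4 − 15·(-40))/147 = -304/147; β = (93·(-40) − 15·(-226))/147 = -110/49.
Residuals: 12/49, 8/21, -208/147, 116/147; SSR = 416/147.

SSR = 2.8299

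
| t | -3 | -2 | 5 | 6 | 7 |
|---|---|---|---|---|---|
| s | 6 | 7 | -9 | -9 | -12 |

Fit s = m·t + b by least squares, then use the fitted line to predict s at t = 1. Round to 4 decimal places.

Sums needed: Σt·t = 123, Σt = 13, Σ1 = 5.
Right-hand side: Σt·s = -215, Σs = -17.
det = 123·5 − 13² = 446.
m = ((-215)·5 − 13·(-17))/446 = -427/223; b = (123·(-17) − 13·(-215))/446 = 352/223.
At t = 1: ŝ = (-427/223)·(1) + (352/223)·(1) = -75/223.

ŝ = -0.3363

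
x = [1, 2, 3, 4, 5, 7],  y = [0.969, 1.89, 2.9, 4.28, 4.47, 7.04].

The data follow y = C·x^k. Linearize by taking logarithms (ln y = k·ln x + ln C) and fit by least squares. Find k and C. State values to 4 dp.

Taking logs, ln y = k·ln x + ln C, so regress ln y on ln x.
XᵀX = [[9.9861, 6.7334]; [6.7334, 6]], rhs = [9.8342, 6.5727]ᵀ  (here Σln x = 6.7334, Σ(ln x)² = 9.9861, Σln y = 6.5727, Σln x·ln y = 9.8342).
Solving (det = 14.5777): k = 1.01168, ln C = -0.03989, so C = exp(-0.03989) = 0.96090.

k = 1.0117, C = 0.9609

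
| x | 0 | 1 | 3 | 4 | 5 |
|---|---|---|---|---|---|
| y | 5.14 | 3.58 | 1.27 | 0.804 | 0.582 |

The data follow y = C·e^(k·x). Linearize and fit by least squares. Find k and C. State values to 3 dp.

k = -0.454, C = 5.251

Linearized form: ln y = k·x + ln C. From the 5 transformed points,
Σx = 13.0000, Σ(x)² = 51.0000, Σln y = 2.3920, Σx·ln y = -1.5866.
Equations: 51.0000·k + 13.0000·ln C = -1.5866;  13.0000·k + 5·ln C = 2.3920.
Solving (det = 86.0000): k = -0.45383, ln C = 1.65835, so C = exp(1.65835) = 5.25062.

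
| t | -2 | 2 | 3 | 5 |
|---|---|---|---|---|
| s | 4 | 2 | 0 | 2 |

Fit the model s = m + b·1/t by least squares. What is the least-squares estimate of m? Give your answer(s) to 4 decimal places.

The normal system AᵀA·[m, b]ᵀ = Aᵀs is [[4, 8/15]; [8/15, 293/450]]·[m, b]ᵀ = [8, -3/5]ᵀ.
Eliminating b: (293/450)·(row 1) − (8/15)·(row 2) gives (58/25)·m = (293/450)·8 − (8/15)·(-3/5) = 1244/225, so m = 622/261.
Then b = ((-3/5) − (8/15)·(622/261))/(293/450) = -250/87.

m = 2.3831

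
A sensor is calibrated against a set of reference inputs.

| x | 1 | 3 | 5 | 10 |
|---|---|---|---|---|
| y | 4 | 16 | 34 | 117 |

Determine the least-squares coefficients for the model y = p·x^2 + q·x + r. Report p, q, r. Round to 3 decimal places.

p = 0.995, q = 1.582, r = 1.670

Compute the Gram sums: Σx^2·x^2 = 10707, Σx^2·x = 1153, Σx^2 = 135, Σx·x = 135, Σx = 19, Σ1 = 4.
And Σx^2·y = 12698, Σx·y = 1392, Σy = 171.
Inverting the 3×3 Gram matrix, [p, q, r]ᵀ = [13285/13358, 21133/13358, 11152/6679]ᵀ.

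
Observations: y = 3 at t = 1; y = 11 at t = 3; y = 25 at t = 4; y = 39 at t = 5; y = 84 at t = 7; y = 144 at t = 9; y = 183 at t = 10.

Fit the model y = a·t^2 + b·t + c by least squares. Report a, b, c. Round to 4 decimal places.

a = 2.1655, b = -3.8612, c = 4.4402

Setting ∂/∂a … = 0 gives: 19925·a + 2289·b + 281·c = 35557;  2289·a + 281·b + 39·c = 4045;  281·a + 39·b + 7·c = 489.
Row-reducing yields a = 104033/48041, b = -185498/48041, c = 213314/48041.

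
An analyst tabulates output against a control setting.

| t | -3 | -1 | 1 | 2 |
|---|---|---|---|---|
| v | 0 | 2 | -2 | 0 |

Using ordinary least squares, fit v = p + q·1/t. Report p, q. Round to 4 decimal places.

p = 0.0708, q = -1.6991

Sums needed: Σ1 = 4, Σ1/t = 1/6, Σ1/t·1/t = 85/36.
And Σv = 0, Σ1/t·v = -4.
So XᵀX·[p, q]ᵀ = Xᵀv: [[4, 1/6]; [1/6, 85/36]]·[p, q]ᵀ = [0, -4]ᵀ.
Eliminating q: (85/36)·(row 1) − (1/6)·(row 2) gives (113/12)·p = (85/36)·0 − (1/6)·(-4) = 2/3, so p = 8/113.
Then q = ((-4) − (1/6)·(8/113))/(85/36) = -192/113.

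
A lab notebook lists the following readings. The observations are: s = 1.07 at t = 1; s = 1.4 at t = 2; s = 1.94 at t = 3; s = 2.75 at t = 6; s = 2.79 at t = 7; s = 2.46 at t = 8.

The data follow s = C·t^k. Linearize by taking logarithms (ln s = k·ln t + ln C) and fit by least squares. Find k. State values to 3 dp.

Taking logs, ln s = k·ln t + ln C, so regress ln s on ln t.
Sums: Σln t = 7.6089, Σ(ln t)² = 13.0084, Σln s = 4.0046, Σln t·ln s = 6.6422.
Normal system: [[13.0084, 7.6089]; [7.6089, 6]]·[k, ln C]ᵀ = [6.6422, 4.0046]ᵀ.
Slope k = (n·Σln t·ln s − Σln t·Σln s)/(n·Σ(ln t)² − (Σln t)²) = (6·6.6422 − 7.6089·4.0046)/20.1558 = 0.46551; ln C = (Σln s − k·Σln t)/n = 0.07710.

k = 0.466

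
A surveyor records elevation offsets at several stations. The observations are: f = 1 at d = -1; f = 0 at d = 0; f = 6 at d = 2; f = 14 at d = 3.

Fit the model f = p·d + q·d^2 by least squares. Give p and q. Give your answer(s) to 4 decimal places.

With design matrix M, MᵀM = [[14, 34]; [34, 98]] and Mᵀf = [53, 151]ᵀ.
det = 14·98 − 34² = 216.
p = (53·98 − 34·151)/216 = 5/18; q = (14·151 − 34·53)/216 = 13/9.

p = 0.2778, q = 1.4444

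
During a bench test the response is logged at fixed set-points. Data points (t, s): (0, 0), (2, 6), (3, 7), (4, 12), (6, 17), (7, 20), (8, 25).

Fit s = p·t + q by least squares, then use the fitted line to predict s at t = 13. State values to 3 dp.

ŝ = 38.899

Entries of XᵀX: Σt·t = 178, Σt = 30, Σ1 = 7.
Right-hand side: Σt·s = 523, Σs = 87.
XᵀX·[p, q]ᵀ = Xᵀs becomes [[178, 30]; [30, 7]]·[p, q]ᵀ = [523, 87]ᵀ.
Δ = 178·7 − 30² = 346.
p = (523·7 − 30·87)/346 = 1051/346; q = (178·87 − 30·523)/346 = -102/173.
At t = 13: ŝ = (1051/346)·(13) + (-102/173)·(1) = 13459/346.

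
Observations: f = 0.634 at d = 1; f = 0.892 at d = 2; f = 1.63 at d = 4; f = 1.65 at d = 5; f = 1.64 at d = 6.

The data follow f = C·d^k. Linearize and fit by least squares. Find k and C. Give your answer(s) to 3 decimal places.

Let Y = ln f. Fitting Y = k·ln d + ln C by least squares:
Σln d = 5.4806, Σ(ln d)² = 8.2030, Σln f = 0.9141, Σln d·ln f = 2.2904.
Equations: 8.2030·k + 5.4806·ln C = 2.2904;  5.4806·k + 5·ln C = 0.9141.
Δ = 8.2030·5 − (5.4806)² = 10.9774; k = (2.2904·5 − 5.4806·0.9141)/10.9774 = 0.58690, ln C = (8.2030·0.9141 − 5.4806·2.2904)/10.9774 = -0.46050, so C = exp(-0.46050) = 0.63097.

k = 0.587, C = 0.631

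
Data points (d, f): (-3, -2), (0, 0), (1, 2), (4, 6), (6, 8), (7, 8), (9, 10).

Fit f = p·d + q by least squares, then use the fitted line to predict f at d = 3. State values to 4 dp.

Forming MᵀM = [[192, 24]; [24, 7]] and Mᵀf = [226, 32]ᵀ gives MᵀM·[p, q]ᵀ = Mᵀf.
Determinant 192·7 − 24² = 768.
p = (226·7 − 24·32)/768 = 407/384; q = (192·32 − 24·226)/768 = 15/16.
At d = 3: f̂ = (407/384)·(3) + (15/16)·(1) = 527/128.

f̂ = 4.1172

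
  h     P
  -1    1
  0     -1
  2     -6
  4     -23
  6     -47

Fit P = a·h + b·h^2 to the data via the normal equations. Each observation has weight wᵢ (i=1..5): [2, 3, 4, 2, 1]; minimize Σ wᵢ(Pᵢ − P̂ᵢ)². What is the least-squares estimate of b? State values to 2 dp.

From the data, Σwᵢ·h·h = 86, Σwᵢ·h·h^2 = 374, Σwᵢ·h^2·h^2 = 1874.
Moment sums: Σwᵢ·h·P = -516, Σwᵢ·h^2·P = -2522.
XᵀWX·[a, b]ᵀ = XᵀWP becomes [[86, 374]; [374, 1874]]·[a, b]ᵀ = [-516, -2522]ᵀ.
Determinant 86·1874 − 374² = 21288.
a = ((-516)·1874 − 374·(-2522))/21288 = -5939/5322; b = (86·(-2522) − 374·(-516))/21288 = -5977/5322.

b = -1.12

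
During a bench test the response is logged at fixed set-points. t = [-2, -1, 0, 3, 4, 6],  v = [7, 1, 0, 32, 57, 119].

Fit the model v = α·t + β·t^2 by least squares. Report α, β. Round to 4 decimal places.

Compute the Gram sums: Σt·t = 66, Σt·t^2 = 298, Σt^2·t^2 = 1650.
For Mᵀv: Σt·v = 1023, Σt^2·v = 5513.
Eliminating β: 1650·(row 1) − 298·(row 2) gives 20096·α = 1650·1023 − 298·5513 = 45076, so α = 11269/5024.
Then β = (5513 − 298·(11269/5024))/1650 = 14751/5024.

α = 2.2430, β = 2.9361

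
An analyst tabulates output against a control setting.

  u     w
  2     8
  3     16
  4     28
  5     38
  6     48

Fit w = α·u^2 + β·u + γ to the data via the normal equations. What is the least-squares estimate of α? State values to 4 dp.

α = 0.1429

Entries of XᵀX: Σu^2·u^2 = 2274, Σu^2·u = 440, Σu^2 = 90, Σu·u = 90, Σu = 20, Σ1 = 5.
For Xᵀw: Σu^2·w = 3302, Σu·w = 654, Σw = 138.
So XᵀX·[α, β, γ]ᵀ = Xᵀw: [[2274, 440, 90]; [440, 90, 20]; [90, 20, 5]]·[α, β, γ]ᵀ = [3302, 654, 138]ᵀ.
Inverting the 3×3 Gram matrix, [α, β, γ]ᵀ = [1/7, 317/35, -56/5]ᵀ.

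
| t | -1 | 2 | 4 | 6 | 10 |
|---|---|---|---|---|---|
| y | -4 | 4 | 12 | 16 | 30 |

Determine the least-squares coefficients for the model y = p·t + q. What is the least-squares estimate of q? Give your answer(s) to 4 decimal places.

From the data, Σt·t = 157, Σt = 21, Σ1 = 5.
Right-hand side: Σt·y = 456, Σy = 58.
Determinant 157·5 − 21² = 344.
p = (456·5 − 21·58)/344 = 531/172; q = (157·58 − 21·456)/344 = -235/172.

q = -1.3663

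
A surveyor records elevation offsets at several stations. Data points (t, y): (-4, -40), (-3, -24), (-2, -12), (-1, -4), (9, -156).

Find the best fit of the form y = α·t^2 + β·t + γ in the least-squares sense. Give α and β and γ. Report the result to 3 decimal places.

With design matrix X, XᵀX = [[6915, 629, 111]; [629, 111, -1]; [111, -1, 5]] and Xᵀy = [-13544, -1144, -236]ᵀ.
Inverting the 3×3 Gram matrix, [α, β, γ]ᵀ = [-180578/86359, 132866/86359, -5820/12337]ᵀ.

α = -2.091, β = 1.539, γ = -0.472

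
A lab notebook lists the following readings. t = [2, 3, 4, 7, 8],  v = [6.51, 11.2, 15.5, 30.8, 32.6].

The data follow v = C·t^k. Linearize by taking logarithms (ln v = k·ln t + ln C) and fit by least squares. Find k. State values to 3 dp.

k = 1.178

With ln vᵢ as the transformed response and ln tᵢ as the regressor:
XᵀX = [[11.7199, 7.2034]; [7.2034, 5]], rhs = [21.6673, 13.9419]ᵀ  (here Σln t = 7.2034, Σ(ln t)² = 11.7199, Σln v = 13.9419, Σln t·ln v = 21.6673).
Solving (det = 6.7102): k = 1.17840, ln C = 1.09069.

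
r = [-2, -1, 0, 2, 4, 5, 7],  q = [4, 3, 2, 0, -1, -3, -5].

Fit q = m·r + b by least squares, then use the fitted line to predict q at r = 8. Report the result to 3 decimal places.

q̂ = -5.694

Sums needed: Σr·r = 99, Σr = 15, Σ1 = 7.
Moment sums: Σr·q = -65, Σq = 0.
MᵀM·[m, b]ᵀ = Mᵀq becomes [[99, 15]; [15, 7]]·[m, b]ᵀ = [-65, 0]ᵀ.
det = 99·7 − 15² = 468.
m = ((-65)·7 − 15·0)/468 = -35/36; b = (99·0 − 15·(-65))/468 = 25/12.
At r = 8: q̂ = (-35/36)·(8) + (25/12)·(1) = -205/36.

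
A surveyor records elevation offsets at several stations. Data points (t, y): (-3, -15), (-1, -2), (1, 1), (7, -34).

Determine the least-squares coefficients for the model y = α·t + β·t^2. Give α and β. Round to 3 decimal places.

Forming AᵀA = [[60, 316]; [316, 2484]] and Aᵀy = [-190, -1802]ᵀ gives AᵀA·[α, β]ᵀ = Aᵀy.
det = 60·2484 − 316² = 49184.
α = ((-190)·2484 − 316·(-1802))/49184 = 3046/1537; β = (60·(-1802) − 316·(-190))/49184 = -3005/3074.

α = 1.982, β = -0.978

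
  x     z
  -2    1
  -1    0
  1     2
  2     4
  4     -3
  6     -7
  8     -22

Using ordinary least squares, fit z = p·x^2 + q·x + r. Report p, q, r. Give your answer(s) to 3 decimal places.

p = -0.465, q = 0.753, r = 2.867

Entries of AᵀA: Σx^2·x^2 = 5682, Σx^2·x = 792, Σx^2 = 126, Σx·x = 126, Σx = 18, Σ1 = 7.
For Aᵀz: Σx^2·z = -1686, Σx·z = -222, Σz = -25.
So AᵀA·[p, q, r]ᵀ = Aᵀz: [[5682, 792, 126]; [792, 126, 18]; [126, 18, 7]]·[p, q, r]ᵀ = [-1686, -222, -25]ᵀ.
Inverting the 3×3 Gram matrix, [p, q, r]ᵀ = [-1602/3443, 7780/10329, 9871/3443]ᵀ.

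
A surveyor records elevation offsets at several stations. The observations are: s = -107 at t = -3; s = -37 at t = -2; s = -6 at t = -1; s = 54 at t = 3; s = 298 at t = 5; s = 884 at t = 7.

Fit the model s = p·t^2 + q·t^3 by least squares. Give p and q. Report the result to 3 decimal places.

Entries of MᵀM: Σt^2·t^2 = 3205, Σt^2·t^3 = 19899, Σt^3·t^3 = 134797.
Right-hand side: Σt^2·s = 50135, Σt^3·s = 345111.
det = 3205·134797 − 19899² = 36054184.
p = (50135·134797 − 19899·345111)/36054184 = -54658097/18027092; q = (3205·345111 − 19899·50135)/36054184 = 54222195/18027092.

p = -3.032, q = 3.008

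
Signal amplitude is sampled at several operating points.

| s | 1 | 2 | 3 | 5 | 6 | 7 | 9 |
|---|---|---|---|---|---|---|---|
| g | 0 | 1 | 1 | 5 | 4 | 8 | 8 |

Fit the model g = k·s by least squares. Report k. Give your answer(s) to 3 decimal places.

k = 0.888

Normal-equation sums: Σs·s = 205.
Moment sums: Σs·g = 182.
k = 182/205 = 0.887805.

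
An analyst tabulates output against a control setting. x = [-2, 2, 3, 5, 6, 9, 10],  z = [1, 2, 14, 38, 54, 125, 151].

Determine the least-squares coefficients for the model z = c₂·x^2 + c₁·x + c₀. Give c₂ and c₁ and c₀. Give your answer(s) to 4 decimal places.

The normal system AᵀA·[c₂, c₁, c₀]ᵀ = Aᵀz is [[18595, 2097, 259]; [2097, 259, 33]; [259, 33, 7]]·[c₂, c₁, c₀]ᵀ = [28257, 3193, 385]ᵀ.
Inverting the 3×3 Gram matrix, [c₂, c₁, c₀]ᵀ = [211849/144132, 42007/48044, -126313/36033]ᵀ.

c₂ = 1.4698, c₁ = 0.8743, c₀ = -3.5055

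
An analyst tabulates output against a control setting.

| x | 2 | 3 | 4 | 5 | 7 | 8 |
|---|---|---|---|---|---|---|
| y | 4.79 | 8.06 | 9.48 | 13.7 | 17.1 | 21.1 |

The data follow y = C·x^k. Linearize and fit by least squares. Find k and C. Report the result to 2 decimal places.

k = 1.03, C = 2.42

Taking logs, ln y = k·ln x + ln C, so regress ln y on ln x.
AᵀA = [[14.3101, 8.8128]; [8.8128, 6]], rhs = [22.5745, 14.4084]ᵀ  (here Σln x = 8.8128, Σ(ln x)² = 14.3101, Σln y = 14.4084, Σln x·ln y = 22.5745).
Solving (det = 8.1947): k = 1.03338, ln C = 0.88357, so C = exp(0.88357) = 2.41951.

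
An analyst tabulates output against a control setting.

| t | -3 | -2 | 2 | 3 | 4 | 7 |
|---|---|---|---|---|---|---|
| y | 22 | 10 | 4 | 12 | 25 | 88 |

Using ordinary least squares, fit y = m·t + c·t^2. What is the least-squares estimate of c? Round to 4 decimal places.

c = 1.9982

Setting ∂/∂m … = 0 gives: 91·m + 407·c = 674;  407·m + 2851·c = 5074.
(Σt·t = 91, Σt·t^2 = 407, Σt^2·t^2 = 2851, Σt·y = 674, Σt^2·y = 5074.)
Δ = 91·2851 − 407² = 93792.
m = (674·2851 − 407·5074)/93792 = -5981/3908; c = (91·5074 − 407·674)/93792 = 7809/3908.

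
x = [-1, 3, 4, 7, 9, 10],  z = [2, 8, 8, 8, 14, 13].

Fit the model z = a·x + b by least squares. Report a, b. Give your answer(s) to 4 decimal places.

Setting ∂/∂a … = 0 gives: 256·a + 32·b = 366;  32·a + 6·b = 53.
Δ = 256·6 − 32² = 512.
a = (366·6 − 32·53)/512 = 125/128; b = (256·53 − 32·366)/512 = 29/8.

a = 0.9766, b = 3.6250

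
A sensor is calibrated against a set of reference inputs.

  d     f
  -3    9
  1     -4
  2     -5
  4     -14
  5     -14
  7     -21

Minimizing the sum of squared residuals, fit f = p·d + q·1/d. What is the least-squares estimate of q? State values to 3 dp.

q = -0.602

The normal equations are: 104·p + 6·q = -314;  6·p + (261781/176400)·q = -94/5.
Δ = 104·(261781/176400) − 6² = 2609353/22050.
p = ((-314)·(261781/176400) − 6·(-94/5))/(2609353/22050) = -31150657/10437412; q = (104·(-94/5) − 6·(-314))/(2609353/22050) = -1569960/2609353.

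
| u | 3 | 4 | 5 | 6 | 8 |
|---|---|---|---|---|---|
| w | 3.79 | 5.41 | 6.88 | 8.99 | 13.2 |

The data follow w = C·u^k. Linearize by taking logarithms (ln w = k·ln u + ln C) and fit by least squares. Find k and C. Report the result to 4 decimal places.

k = 1.2680, C = 0.9278

Let Y = ln w. Fitting Y = k·ln u + ln C by least squares:
Σln u = 7.9655, Σ(ln u)² = 13.2535, Σln w = 9.7256, Σln u·ln w = 16.2085.
Equations: 13.2535·k + 7.9655·ln C = 16.2085;  7.9655·k + 5·ln C = 9.7256.
Solving (det = 2.8177): k = 1.26802, ln C = -0.07498, so C = exp(-0.07498) = 0.92776.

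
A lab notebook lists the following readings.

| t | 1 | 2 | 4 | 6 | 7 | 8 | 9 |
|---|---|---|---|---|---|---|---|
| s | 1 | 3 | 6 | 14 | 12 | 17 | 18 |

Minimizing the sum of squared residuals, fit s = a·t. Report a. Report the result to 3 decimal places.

a = 1.980

Sums needed: Σt·t = 251.
And Σt·s = 497.
Normal equations: [[251]]·[a]ᵀ = [497]ᵀ.
Hence a = 497 / 251 ≈ 1.98008.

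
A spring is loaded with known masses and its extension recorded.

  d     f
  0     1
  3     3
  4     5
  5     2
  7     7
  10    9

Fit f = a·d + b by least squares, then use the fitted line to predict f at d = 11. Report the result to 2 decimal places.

The normal equations are: 199·a + 29·b = 178;  29·a + 6·b = 27.
Δ = 199·6 − 29² = 353.
a = (178·6 − 29·27)/353 = 285/353; b = (199·27 − 29·178)/353 = 211/353.
At d = 11: f̂ = (285/353)·(11) + (211/353)·(1) = 3346/353.

f̂ = 9.48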